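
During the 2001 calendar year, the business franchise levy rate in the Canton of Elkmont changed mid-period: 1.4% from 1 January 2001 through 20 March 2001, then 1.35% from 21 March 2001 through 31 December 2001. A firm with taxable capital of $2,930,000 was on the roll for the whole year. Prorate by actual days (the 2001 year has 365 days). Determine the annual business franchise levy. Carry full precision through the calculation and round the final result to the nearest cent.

1 January – 20 March 2001: 79 days at 1.4% → $2,930,000 × 1.4% × 79/365 = $8,878.3014
21 March – 31 December 2001: 286 days at 1.35% → $2,930,000 × 1.35% × 286/365 = $30,993.7808
Total = $39,872.0822

$39,872.08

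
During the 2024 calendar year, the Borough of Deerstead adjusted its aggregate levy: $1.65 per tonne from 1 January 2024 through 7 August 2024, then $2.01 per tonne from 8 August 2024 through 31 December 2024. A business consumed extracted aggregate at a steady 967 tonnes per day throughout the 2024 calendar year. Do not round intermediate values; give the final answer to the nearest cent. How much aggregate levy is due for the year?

1 January – 7 August 2024: 220 days × 967 tonnes/day = 212,740 tonnes at $1.65/tonne → $351021.00
8 August – 31 December 2024: 146 days × 967 tonnes/day = 141,182 tonnes at $2.01/tonne → $283775.82

$634796.82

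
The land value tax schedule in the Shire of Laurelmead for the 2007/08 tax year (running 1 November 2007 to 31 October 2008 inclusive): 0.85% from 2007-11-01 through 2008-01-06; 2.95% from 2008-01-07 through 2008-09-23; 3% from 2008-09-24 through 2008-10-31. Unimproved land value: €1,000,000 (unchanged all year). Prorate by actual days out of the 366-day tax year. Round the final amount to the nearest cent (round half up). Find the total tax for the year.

€25,707.65

2007-11-01 to 2008-01-06: 67 days at 0.85% → €1,000,000 × 0.85% × 67/366 = €1,556.0109
2008-01-07 to 2008-09-23: 261 days at 2.95% → €1,000,000 × 2.95% × 261/366 = €21,036.8852
2008-09-24 to 2008-10-31: 38 days at 3% → €1,000,000 × 3% × 38/366 = €3,114.7541
Total = €25,707.6503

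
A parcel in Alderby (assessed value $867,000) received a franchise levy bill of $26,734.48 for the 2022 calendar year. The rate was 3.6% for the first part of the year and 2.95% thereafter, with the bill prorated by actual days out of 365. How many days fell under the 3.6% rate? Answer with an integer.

Let d = days at the first rate; then 365 − d days at the second rate.
$867,000 × [3.6%·d + 2.95%·(365−d)] / 365 = $26,734.48
Solving gives d = 75, so the new rate took effect on 17 March 2022.

75 days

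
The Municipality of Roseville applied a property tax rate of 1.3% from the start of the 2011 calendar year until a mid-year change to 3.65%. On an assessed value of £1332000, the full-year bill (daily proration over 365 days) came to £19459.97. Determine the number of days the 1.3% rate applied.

340 days

Let d = days at the first rate; then 365 − d days at the second rate.
£1332000 × [1.3%·d + 3.65%·(365−d)] / 365 = £19459.97
Solving gives d = 340, so the new rate took effect on December 7, 2011.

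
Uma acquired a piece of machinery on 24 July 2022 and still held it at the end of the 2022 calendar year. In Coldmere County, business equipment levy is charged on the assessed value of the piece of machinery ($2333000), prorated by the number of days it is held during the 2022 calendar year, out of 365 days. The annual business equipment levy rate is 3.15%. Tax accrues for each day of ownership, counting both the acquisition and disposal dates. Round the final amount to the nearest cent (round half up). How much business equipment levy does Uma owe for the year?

Days held (24 July – 31 December 2022): 161 out of 365
Tax = $2333000 × 3.15% × 161/365 = $32415.9164

$32415.92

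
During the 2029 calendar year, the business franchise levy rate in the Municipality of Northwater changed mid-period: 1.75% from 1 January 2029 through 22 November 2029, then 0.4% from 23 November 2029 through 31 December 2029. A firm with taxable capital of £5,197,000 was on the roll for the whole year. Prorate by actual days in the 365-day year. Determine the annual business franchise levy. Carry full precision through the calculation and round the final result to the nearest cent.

1 January – 22 November 2029: 326 days at 1.75% → £5,197,000 × 1.75% × 326/365 = £81,229.8219
23 November – 31 December 2029: 39 days at 0.4% → £5,197,000 × 0.4% × 39/365 = £2,221.1836
Total = £83,451.0055

£83,451.01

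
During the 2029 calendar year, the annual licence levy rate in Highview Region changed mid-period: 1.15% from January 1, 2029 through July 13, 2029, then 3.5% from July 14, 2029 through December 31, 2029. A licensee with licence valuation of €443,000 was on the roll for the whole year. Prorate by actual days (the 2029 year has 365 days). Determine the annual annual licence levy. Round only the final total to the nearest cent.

January 1 – July 13, 2029: 194 days at 1.15% → €443,000 × 1.15% × 194/365 = €2,707.7616
July 14 – December 31, 2029: 171 days at 3.5% → €443,000 × 3.5% × 171/365 = €7,263.9863
Total = €9,971.7479

€9,971.75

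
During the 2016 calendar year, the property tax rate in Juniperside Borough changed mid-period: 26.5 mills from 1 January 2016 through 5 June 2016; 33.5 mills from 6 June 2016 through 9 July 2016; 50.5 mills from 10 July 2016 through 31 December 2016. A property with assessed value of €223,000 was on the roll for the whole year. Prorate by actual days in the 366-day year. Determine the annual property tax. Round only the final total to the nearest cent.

€8,613.53

1 January – 5 June 2016: 157 days at 26.5 mills → €223,000 × 2.65% × 157/366 = €2,534.9495
6 June – 9 July 2016: 34 days at 33.5 mills → €223,000 × 3.35% × 34/366 = €693.9809
10 July – 31 December 2016: 175 days at 50.5 mills → €223,000 × 5.05% × 175/366 = €5,384.5970
Total = €8,613.5273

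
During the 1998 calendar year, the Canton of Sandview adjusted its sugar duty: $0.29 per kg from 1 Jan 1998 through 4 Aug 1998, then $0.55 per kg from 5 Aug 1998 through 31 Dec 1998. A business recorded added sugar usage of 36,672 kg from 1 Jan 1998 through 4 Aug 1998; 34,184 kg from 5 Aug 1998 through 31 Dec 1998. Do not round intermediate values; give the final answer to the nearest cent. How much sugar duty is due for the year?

$29436.08

1 Jan – 4 Aug 1998: 36,672 kg at $0.29/kg → $10634.88
5 Aug – 31 Dec 1998: 34,184 kg at $0.55/kg → $18801.20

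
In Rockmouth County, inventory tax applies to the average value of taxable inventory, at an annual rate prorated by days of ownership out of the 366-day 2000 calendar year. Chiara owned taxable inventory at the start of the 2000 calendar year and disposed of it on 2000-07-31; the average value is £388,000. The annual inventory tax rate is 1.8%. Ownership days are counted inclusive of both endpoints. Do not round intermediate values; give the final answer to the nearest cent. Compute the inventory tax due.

£4,064.46

Days held (2000-01-01 to 2000-07-31): 213 out of 366
Tax = £388,000 × 1.8% × 213/366 = £4,064.4590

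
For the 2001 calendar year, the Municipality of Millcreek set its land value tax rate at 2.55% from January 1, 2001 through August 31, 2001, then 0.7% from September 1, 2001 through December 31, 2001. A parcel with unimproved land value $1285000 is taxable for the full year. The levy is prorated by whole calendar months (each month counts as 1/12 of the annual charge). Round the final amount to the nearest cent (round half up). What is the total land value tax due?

January 1 – August 31, 2001: 8 months at 2.55% → $1285000 × 2.55% × 8/12 = $21845.0000
September 1 – December 31, 2001: 4 months at 0.7% → $1285000 × 0.7% × 4/12 = $2998.3333
Total = $24843.3333

$24843.33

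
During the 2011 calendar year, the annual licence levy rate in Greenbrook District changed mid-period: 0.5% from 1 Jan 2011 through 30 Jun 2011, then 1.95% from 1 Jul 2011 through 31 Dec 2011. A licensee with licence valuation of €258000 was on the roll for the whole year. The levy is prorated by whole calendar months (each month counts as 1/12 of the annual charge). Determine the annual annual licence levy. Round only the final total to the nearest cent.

€3160.50

1 Jan – 30 Jun 2011: 6 months at 0.5% → €258000 × 0.5% × 6/12 = €645.0000
1 Jul – 31 Dec 2011: 6 months at 1.95% → €258000 × 1.95% × 6/12 = €2515.5000
Total = €3160.5000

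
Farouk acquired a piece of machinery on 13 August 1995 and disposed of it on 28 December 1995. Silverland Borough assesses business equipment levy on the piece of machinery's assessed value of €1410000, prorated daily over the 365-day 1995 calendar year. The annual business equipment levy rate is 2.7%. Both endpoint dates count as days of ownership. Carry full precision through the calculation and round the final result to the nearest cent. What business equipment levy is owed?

Days held (13 August – 28 December 1995): 138 out of 365
Tax = €1410000 × 2.7% × 138/365 = €14393.5890

€14393.59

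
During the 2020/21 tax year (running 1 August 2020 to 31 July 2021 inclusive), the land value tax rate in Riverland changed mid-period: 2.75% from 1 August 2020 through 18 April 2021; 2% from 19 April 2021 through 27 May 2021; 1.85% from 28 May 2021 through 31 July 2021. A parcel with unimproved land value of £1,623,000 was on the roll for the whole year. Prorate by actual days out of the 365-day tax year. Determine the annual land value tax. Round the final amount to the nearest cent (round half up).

£40,730.63

1 August 2020 – 18 April 2021: 261 days at 2.75% → £1,623,000 × 2.75% × 261/365 = £31,915.2945
19 April – 27 May 2021: 39 days at 2% → £1,623,000 × 2% × 39/365 = £3,468.3288
28 May – 31 July 2021: 65 days at 1.85% → £1,623,000 × 1.85% × 65/365 = £5,347.0068
Total = £40,730.6301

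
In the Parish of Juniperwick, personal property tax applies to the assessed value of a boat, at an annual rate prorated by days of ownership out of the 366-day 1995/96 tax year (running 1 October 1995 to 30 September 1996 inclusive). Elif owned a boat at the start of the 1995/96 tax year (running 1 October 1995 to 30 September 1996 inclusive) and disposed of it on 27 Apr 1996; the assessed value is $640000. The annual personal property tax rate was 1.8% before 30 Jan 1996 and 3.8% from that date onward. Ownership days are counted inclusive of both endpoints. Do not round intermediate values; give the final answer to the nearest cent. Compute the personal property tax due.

$9722.40

1 Oct 1995 – 29 Jan 1996: 121 days at 1.8% → $640000 × 1.8% × 121/366 = $3808.5246
30 Jan – 27 Apr 1996: 89 days at 3.8% → $640000 × 3.8% × 89/366 = $5913.8798
Total = $9722.4044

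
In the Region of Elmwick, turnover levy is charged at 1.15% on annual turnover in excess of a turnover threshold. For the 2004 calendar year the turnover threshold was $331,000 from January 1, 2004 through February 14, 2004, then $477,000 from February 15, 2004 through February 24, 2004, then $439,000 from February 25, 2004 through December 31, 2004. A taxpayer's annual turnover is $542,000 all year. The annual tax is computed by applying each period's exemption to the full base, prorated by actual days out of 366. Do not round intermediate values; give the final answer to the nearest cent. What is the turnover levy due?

$1,325.27

January 1 – February 14, 2004: 45 days, exemption $331,000 → ($542,000 − $331,000) × 1.15% × 45/366 = $298.3402
February 15 – February 24, 2004: 10 days, exemption $477,000 → ($542,000 − $477,000) × 1.15% × 10/366 = $20.4235
February 25 – December 31, 2004: 311 days, exemption $439,000 → ($542,000 − $439,000) × 1.15% × 311/366 = $1,006.5014
Total = $1,325.2650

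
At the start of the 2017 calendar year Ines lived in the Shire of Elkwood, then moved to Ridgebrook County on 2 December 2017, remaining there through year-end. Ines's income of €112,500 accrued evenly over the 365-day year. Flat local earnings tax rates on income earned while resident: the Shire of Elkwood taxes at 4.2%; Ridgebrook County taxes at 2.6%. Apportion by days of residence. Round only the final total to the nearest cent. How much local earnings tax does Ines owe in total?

€4,577.05

The Shire of Elkwood, 1 January – 1 December 2017: 335 days → €112,500 × 4.2% × 335/365 = €4,336.6438
Ridgebrook County, 2 December – 31 December 2017: 30 days → €112,500 × 2.6% × 30/365 = €240.4110
Total = €4,577.0548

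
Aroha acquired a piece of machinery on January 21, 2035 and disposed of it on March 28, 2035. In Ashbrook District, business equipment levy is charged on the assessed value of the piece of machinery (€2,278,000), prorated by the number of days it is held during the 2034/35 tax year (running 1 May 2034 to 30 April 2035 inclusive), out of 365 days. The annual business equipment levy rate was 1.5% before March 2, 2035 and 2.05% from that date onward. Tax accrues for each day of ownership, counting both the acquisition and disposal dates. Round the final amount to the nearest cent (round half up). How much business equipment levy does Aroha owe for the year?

January 21 – March 1, 2035: 40 days at 1.5% → €2,278,000 × 1.5% × 40/365 = €3,744.6575
March 2 – March 28, 2035: 27 days at 2.05% → €2,278,000 × 2.05% × 27/365 = €3,454.4466
Total = €7,199.1041

€7,199.10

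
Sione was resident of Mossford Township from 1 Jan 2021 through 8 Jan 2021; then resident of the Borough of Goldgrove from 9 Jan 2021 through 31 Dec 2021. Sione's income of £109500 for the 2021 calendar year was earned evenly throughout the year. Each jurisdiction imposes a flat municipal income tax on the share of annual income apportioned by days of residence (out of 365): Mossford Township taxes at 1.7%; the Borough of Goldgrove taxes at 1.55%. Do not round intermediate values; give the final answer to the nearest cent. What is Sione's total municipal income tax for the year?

Mossford Township, 1 Jan – 8 Jan 2021: 8 days → £109500 × 1.7% × 8/365 = £40.8000
The Borough of Goldgrove, 9 Jan – 31 Dec 2021: 357 days → £109500 × 1.55% × 357/365 = £1660.0500
Total = £1700.8500

£1700.85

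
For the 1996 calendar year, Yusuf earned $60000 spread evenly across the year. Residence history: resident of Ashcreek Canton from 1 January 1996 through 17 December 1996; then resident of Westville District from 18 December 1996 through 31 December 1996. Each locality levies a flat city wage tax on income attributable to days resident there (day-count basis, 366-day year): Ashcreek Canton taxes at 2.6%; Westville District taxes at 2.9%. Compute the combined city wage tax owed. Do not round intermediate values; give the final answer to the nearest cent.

$1566.89

Ashcreek Canton, 1 January – 17 December 1996: 352 days → $60000 × 2.6% × 352/366 = $1500.3279
Westville District, 18 December – 31 December 1996: 14 days → $60000 × 2.9% × 14/366 = $66.5574
Total = $1566.8852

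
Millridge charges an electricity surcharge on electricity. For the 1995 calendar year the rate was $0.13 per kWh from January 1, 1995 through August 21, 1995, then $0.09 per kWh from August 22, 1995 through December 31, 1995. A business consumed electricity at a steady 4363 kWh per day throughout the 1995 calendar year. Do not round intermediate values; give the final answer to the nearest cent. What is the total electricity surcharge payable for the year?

January 1 – August 21, 1995: 233 days × 4363 kWh/day = 1,016,579 kWh at $0.13/kWh → $132,155.27
August 22 – December 31, 1995: 132 days × 4363 kWh/day = 575,916 kWh at $0.09/kWh → $51,832.44

$183,987.71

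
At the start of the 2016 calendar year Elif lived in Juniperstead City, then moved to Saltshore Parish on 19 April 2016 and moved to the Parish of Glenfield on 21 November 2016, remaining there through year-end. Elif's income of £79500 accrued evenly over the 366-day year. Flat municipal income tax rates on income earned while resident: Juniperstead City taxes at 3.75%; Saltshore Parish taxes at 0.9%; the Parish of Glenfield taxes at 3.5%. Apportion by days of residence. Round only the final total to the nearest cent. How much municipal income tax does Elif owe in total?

£1621.82

Juniperstead City, 1 January – 18 April 2016: 109 days → £79500 × 3.75% × 109/366 = £887.8586
Saltshore Parish, 19 April – 20 November 2016: 216 days → £79500 × 0.9% × 216/366 = £422.2623
The Parish of Glenfield, 21 November – 31 December 2016: 41 days → £79500 × 3.5% × 41/366 = £311.7008
Total = £1621.8217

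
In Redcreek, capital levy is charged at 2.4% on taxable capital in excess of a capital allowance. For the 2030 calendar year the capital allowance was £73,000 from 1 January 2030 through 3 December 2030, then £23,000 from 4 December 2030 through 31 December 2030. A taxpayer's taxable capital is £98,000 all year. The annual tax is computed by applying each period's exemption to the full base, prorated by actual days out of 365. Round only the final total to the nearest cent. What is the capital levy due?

1 January – 3 December 2030: 337 days, exemption £73,000 → (£98,000 − £73,000) × 2.4% × 337/365 = £553.9726
4 December – 31 December 2030: 28 days, exemption £23,000 → (£98,000 − £23,000) × 2.4% × 28/365 = £138.0822
Total = £692.0548

£692.05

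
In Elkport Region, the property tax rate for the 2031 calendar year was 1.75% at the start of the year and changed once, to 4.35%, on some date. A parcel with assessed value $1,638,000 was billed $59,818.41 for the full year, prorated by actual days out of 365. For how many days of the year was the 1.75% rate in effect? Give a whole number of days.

98 days

Let d = days at the first rate; then 365 − d days at the second rate.
$1,638,000 × [1.75%·d + 4.35%·(365−d)] / 365 = $59,818.41
Solving gives d = 98, so the new rate took effect on 9 Apr 2031.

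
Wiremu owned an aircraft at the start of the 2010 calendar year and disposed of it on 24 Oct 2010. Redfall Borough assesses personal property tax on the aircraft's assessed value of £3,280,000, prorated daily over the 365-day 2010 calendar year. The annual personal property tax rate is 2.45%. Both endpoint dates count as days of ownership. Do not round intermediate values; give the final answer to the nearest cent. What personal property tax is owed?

Days held (1 Jan – 24 Oct 2010): 297 out of 365
Tax = £3,280,000 × 2.45% × 297/365 = £65,388.8219

£65,388.82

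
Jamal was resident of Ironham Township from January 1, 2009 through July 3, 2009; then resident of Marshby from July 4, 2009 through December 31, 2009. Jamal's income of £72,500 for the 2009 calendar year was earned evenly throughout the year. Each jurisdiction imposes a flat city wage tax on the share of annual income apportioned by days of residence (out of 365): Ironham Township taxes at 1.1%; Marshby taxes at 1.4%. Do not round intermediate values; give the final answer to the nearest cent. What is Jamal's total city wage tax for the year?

Ironham Township, January 1 – July 3, 2009: 184 days → £72,500 × 1.1% × 184/365 = £402.0274
Marshby, July 4 – December 31, 2009: 181 days → £72,500 × 1.4% × 181/365 = £503.3288
Total = £905.3562

£905.36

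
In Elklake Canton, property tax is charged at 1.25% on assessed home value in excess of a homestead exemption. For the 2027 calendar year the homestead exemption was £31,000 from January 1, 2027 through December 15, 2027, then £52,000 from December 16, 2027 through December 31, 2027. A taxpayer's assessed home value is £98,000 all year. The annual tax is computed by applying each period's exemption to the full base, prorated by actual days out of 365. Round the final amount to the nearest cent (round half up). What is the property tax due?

January 1 – December 15, 2027: 349 days, exemption £31,000 → (£98,000 − £31,000) × 1.25% × 349/365 = £800.7877
December 16 – December 31, 2027: 16 days, exemption £52,000 → (£98,000 − £52,000) × 1.25% × 16/365 = £25.2055
Total = £825.9932

£825.99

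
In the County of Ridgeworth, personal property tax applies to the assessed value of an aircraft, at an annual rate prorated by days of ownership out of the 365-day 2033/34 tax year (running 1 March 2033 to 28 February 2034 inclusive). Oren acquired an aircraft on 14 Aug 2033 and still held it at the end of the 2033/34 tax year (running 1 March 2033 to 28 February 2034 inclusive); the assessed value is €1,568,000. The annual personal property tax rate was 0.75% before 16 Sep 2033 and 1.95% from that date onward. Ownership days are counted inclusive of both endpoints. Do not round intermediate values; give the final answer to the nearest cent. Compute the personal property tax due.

€14,969.03

14 Aug – 15 Sep 2033: 33 days at 0.75% → €1,568,000 × 0.75% × 33/365 = €1,063.2329
16 Sep 2033 – 28 Feb 2034: 166 days at 1.95% → €1,568,000 × 1.95% × 166/365 = €13,905.7973
Total = €14,969.0301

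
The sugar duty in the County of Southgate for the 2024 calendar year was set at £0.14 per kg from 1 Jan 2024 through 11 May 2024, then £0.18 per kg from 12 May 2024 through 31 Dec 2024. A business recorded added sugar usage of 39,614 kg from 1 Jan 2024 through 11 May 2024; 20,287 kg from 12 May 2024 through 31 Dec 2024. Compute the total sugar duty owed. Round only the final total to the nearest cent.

£9,197.62

1 Jan – 11 May 2024: 39,614 kg at £0.14/kg → £5,545.96
12 May – 31 Dec 2024: 20,287 kg at £0.18/kg → £3,651.66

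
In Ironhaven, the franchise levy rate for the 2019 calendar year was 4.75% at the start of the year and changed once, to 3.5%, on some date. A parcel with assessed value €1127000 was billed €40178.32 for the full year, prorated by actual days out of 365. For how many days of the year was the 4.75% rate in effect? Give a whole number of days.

19 days

Let d = days at the first rate; then 365 − d days at the second rate.
€1127000 × [4.75%·d + 3.5%·(365−d)] / 365 = €40178.32
Solving gives d = 19, so the new rate took effect on January 20, 2019.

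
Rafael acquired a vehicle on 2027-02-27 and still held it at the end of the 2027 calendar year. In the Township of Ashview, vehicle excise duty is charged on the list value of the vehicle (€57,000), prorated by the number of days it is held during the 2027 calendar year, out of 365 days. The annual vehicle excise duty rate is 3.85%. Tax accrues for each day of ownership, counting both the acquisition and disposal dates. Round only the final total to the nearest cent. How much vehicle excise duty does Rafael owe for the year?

€1,851.80

Days held (2027-02-27 to 2027-12-31): 308 out of 365
Tax = €57,000 × 3.85% × 308/365 = €1,851.7973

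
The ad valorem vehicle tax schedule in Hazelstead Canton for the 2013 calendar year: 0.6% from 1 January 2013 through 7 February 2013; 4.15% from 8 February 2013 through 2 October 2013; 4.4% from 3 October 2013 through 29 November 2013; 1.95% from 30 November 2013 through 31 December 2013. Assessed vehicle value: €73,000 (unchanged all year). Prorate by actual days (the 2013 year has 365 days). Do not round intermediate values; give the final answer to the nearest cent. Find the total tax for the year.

€2,647.90

1 January – 7 February 2013: 38 days at 0.6% → €73,000 × 0.6% × 38/365 = €45.6000
8 February – 2 October 2013: 237 days at 4.15% → €73,000 × 4.15% × 237/365 = €1,967.1000
3 October – 29 November 2013: 58 days at 4.4% → €73,000 × 4.4% × 58/365 = €510.4000
30 November – 31 December 2013: 32 days at 1.95% → €73,000 × 1.95% × 32/365 = €124.8000
Total = €2,647.9000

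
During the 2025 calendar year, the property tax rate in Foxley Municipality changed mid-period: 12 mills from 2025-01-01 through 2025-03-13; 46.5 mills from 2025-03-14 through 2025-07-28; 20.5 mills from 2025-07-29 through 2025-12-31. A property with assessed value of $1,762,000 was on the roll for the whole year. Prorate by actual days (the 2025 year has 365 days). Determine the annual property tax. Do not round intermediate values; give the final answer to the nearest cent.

$50,361.82

2025-01-01 to 2025-03-13: 72 days at 12 mills → $1,762,000 × 1.2% × 72/365 = $4,170.8712
2025-03-14 to 2025-07-28: 137 days at 46.5 mills → $1,762,000 × 4.65% × 137/365 = $30,752.9342
2025-07-29 to 2025-12-31: 156 days at 20.5 mills → $1,762,000 × 2.05% × 156/365 = $15,438.0164
Total = $50,361.8219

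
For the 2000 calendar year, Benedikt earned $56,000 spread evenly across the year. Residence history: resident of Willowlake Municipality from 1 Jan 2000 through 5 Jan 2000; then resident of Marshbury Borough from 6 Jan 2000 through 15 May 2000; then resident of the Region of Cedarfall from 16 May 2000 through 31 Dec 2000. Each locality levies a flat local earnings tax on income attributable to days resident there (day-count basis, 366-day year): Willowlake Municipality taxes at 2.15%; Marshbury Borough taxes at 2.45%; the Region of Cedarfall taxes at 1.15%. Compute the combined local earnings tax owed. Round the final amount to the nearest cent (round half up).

Willowlake Municipality, 1 Jan – 5 Jan 2000: 5 days → $56,000 × 2.15% × 5/366 = $16.4481
Marshbury Borough, 6 Jan – 15 May 2000: 131 days → $56,000 × 2.45% × 131/366 = $491.0710
The Region of Cedarfall, 16 May – 31 Dec 2000: 230 days → $56,000 × 1.15% × 230/366 = $404.6995
Total = $912.2186

$912.22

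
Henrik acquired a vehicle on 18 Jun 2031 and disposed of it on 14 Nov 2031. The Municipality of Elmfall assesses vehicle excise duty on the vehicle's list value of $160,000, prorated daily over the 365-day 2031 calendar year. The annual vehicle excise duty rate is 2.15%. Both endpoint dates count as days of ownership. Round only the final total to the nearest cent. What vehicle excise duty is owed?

$1,413.70

Days held (18 Jun – 14 Nov 2031): 150 out of 365
Tax = $160,000 × 2.15% × 150/365 = $1,413.6986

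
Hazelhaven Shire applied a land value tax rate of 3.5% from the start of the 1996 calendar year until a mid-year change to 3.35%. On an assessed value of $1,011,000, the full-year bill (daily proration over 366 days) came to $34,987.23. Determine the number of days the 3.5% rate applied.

Let d = days at the first rate; then 366 − d days at the second rate.
$1,011,000 × [3.5%·d + 3.35%·(366−d)] / 366 = $34,987.23
Solving gives d = 270, so the new rate took effect on September 27, 1996.

270 days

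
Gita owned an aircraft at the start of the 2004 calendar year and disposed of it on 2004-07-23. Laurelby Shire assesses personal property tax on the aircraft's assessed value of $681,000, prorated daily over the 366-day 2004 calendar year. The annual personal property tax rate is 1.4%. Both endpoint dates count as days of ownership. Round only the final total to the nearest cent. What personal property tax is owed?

Days held (2004-01-01 to 2004-07-23): 205 out of 366
Tax = $681,000 × 1.4% × 205/366 = $5,340.0820

$5,340.08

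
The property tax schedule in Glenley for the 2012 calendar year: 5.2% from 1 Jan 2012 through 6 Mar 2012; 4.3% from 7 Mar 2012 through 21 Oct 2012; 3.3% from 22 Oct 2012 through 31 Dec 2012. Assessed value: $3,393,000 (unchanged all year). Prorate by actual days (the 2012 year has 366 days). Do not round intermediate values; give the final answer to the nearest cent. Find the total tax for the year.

$144,823.62

1 Jan – 6 Mar 2012: 66 days at 5.2% → $3,393,000 × 5.2% × 66/366 = $31,816.3279
7 Mar – 21 Oct 2012: 229 days at 4.3% → $3,393,000 × 4.3% × 229/366 = $91,286.5328
22 Oct – 31 Dec 2012: 71 days at 3.3% → $3,393,000 × 3.3% × 71/366 = $21,720.7623
Total = $144,823.6230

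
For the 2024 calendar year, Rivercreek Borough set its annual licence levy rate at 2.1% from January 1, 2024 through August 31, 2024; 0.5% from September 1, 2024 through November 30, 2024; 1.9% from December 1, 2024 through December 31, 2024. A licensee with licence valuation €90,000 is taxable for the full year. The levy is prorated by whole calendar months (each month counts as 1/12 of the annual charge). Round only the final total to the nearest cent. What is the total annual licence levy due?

January 1 – August 31, 2024: 8 months at 2.1% → €90,000 × 2.1% × 8/12 = €1,260.0000
September 1 – November 30, 2024: 3 months at 0.5% → €90,000 × 0.5% × 3/12 = €112.5000
December 1 – December 31, 2024: 1 month at 1.9% → €90,000 × 1.9% × 1/12 = €142.5000
Total = €1,515.0000

€1,515.00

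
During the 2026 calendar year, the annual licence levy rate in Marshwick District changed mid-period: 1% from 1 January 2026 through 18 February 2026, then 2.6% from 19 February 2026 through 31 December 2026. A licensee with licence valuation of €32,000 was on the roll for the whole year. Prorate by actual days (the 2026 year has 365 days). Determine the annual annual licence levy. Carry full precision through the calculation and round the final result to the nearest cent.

€763.27

1 January – 18 February 2026: 49 days at 1% → €32,000 × 1% × 49/365 = €42.9589
19 February – 31 December 2026: 316 days at 2.6% → €32,000 × 2.6% × 316/365 = €720.3068
Total = €763.2658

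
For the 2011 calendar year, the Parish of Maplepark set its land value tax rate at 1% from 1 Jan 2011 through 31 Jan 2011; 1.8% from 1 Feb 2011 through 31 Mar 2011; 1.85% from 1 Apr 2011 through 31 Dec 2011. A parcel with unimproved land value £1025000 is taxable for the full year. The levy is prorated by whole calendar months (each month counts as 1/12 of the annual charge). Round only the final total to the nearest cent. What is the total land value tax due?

£18151.04

1 Jan – 31 Jan 2011: 1 month at 1% → £1025000 × 1% × 1/12 = £854.1667
1 Feb – 31 Mar 2011: 2 months at 1.8% → £1025000 × 1.8% × 2/12 = £3075.0000
1 Apr – 31 Dec 2011: 9 months at 1.85% → £1025000 × 1.85% × 9/12 = £14221.8750
Total = £18151.0417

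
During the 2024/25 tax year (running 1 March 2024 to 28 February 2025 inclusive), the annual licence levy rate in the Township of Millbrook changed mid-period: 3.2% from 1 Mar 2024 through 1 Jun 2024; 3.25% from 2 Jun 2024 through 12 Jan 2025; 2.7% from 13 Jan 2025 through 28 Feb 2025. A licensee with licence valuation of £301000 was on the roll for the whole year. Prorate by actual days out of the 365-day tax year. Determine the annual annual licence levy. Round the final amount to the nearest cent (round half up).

1 Mar – 1 Jun 2024: 93 days at 3.2% → £301000 × 3.2% × 93/365 = £2454.1808
2 Jun 2024 – 12 Jan 2025: 225 days at 3.25% → £301000 × 3.25% × 225/365 = £6030.3082
13 Jan – 28 Feb 2025: 47 days at 2.7% → £301000 × 2.7% × 47/365 = £1046.4904
Total = £9530.9795

£9530.98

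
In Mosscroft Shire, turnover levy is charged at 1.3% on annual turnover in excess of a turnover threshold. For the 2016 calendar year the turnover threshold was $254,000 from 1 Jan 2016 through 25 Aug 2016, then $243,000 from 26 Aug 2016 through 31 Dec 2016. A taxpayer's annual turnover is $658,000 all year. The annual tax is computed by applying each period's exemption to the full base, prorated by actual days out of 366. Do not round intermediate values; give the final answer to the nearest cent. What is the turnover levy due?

1 Jan – 25 Aug 2016: 238 days, exemption $254,000 → ($658,000 − $254,000) × 1.3% × 238/366 = $3,415.2350
26 Aug – 31 Dec 2016: 128 days, exemption $243,000 → ($658,000 − $243,000) × 1.3% × 128/366 = $1,886.7760
Total = $5,302.0109

$5,302.01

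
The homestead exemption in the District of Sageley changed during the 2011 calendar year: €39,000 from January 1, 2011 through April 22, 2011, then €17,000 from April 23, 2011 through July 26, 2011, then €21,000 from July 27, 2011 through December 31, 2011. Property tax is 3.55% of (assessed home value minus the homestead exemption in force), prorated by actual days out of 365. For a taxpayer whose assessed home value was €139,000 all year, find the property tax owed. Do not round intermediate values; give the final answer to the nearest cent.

January 1 – April 22, 2011: 112 days, exemption €39,000 → (€139,000 − €39,000) × 3.55% × 112/365 = €1,089.3151
April 23 – July 26, 2011: 95 days, exemption €17,000 → (€139,000 − €17,000) × 3.55% × 95/365 = €1,127.2466
July 27 – December 31, 2011: 158 days, exemption €21,000 → (€139,000 − €21,000) × 3.55% × 158/365 = €1,813.3205
Total = €4,029.8822

€4,029.88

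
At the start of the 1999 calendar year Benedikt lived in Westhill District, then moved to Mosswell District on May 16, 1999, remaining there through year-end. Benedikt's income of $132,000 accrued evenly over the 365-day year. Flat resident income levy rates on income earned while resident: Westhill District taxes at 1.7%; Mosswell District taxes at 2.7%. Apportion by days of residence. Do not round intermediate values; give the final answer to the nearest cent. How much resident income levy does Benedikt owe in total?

Westhill District, January 1 – May 15, 1999: 135 days → $132,000 × 1.7% × 135/365 = $829.9726
Mosswell District, May 16 – December 31, 1999: 230 days → $132,000 × 2.7% × 230/365 = $2,245.8082
Total = $3,075.7808

$3,075.78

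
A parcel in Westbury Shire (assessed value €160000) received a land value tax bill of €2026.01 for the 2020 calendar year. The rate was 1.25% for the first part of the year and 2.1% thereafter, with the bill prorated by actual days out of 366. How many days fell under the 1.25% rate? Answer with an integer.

Let d = days at the first rate; then 366 − d days at the second rate.
€160000 × [1.25%·d + 2.1%·(366−d)] / 366 = €2026.01
Solving gives d = 359, so the new rate took effect on 25 Dec 2020.

359 days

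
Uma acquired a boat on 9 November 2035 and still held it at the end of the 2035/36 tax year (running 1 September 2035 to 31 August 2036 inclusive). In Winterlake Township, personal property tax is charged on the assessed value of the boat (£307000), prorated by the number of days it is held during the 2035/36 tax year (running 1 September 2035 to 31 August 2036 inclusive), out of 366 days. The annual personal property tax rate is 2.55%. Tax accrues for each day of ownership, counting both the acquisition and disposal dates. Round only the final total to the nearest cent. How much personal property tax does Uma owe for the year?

£6352.64

Days held (9 November 2035 – 31 August 2036): 297 out of 366
Tax = £307000 × 2.55% × 297/366 = £6352.6352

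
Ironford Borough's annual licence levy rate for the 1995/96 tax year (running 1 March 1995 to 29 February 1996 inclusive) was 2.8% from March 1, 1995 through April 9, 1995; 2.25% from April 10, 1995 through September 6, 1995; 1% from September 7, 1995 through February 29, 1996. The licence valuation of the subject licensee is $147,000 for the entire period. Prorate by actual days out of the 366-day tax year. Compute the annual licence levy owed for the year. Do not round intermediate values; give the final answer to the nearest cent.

$2,512.25

March 1 – April 9, 1995: 40 days at 2.8% → $147,000 × 2.8% × 40/366 = $449.8361
April 10 – September 6, 1995: 150 days at 2.25% → $147,000 × 2.25% × 150/366 = $1,355.5328
September 7, 1995 – February 29, 1996: 176 days at 1% → $147,000 × 1% × 176/366 = $706.8852
Total = $2,512.2541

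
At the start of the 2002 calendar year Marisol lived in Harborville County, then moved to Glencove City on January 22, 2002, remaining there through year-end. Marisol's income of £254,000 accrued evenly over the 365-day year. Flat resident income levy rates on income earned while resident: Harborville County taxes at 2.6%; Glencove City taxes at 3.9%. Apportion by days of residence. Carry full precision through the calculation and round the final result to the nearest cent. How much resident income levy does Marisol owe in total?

£9,716.02

Harborville County, January 1 – January 21, 2002: 21 days → £254,000 × 2.6% × 21/365 = £379.9562
Glencove City, January 22 – December 31, 2002: 344 days → £254,000 × 3.9% × 344/365 = £9,336.0658
Total = £9,716.0219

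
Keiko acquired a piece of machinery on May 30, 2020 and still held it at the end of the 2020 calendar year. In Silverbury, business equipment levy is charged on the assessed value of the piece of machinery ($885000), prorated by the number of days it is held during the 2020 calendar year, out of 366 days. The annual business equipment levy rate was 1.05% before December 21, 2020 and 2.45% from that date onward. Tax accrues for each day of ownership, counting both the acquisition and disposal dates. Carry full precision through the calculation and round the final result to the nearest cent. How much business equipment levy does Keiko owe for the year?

May 30 – December 20, 2020: 205 days at 1.05% → $885000 × 1.05% × 205/366 = $5204.8156
December 21 – December 31, 2020: 11 days at 2.45% → $885000 × 2.45% × 11/366 = $651.6598
Total = $5856.4754

$5856.48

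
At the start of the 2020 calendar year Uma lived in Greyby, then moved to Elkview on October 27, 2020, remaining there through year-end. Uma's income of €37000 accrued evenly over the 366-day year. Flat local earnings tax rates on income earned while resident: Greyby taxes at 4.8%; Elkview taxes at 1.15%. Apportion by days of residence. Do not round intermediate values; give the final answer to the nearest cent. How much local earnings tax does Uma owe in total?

Greyby, January 1 – October 26, 2020: 300 days → €37000 × 4.8% × 300/366 = €1455.7377
Elkview, October 27 – December 31, 2020: 66 days → €37000 × 1.15% × 66/366 = €76.7295
Total = €1532.4672

€1532.47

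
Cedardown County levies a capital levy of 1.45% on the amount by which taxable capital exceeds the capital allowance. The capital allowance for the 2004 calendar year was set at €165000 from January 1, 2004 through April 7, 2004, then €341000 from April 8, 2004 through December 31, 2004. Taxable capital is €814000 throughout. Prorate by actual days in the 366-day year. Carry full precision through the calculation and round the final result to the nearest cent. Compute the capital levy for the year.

€7541.82

January 1 – April 7, 2004: 98 days, exemption €165000 → (€814000 − €165000) × 1.45% × 98/366 = €2519.7514
April 8 – December 31, 2004: 268 days, exemption €341000 → (€814000 − €341000) × 1.45% × 268/366 = €5022.0710
Total = €7541.8224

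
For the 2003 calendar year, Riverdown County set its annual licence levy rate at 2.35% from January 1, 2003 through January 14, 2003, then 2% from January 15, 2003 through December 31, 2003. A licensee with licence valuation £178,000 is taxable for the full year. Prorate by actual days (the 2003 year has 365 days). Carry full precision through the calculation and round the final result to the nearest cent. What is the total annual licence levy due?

£3,583.90

January 1 – January 14, 2003: 14 days at 2.35% → £178,000 × 2.35% × 14/365 = £160.4438
January 15 – December 31, 2003: 351 days at 2% → £178,000 × 2% × 351/365 = £3,423.4521
Total = £3,583.8959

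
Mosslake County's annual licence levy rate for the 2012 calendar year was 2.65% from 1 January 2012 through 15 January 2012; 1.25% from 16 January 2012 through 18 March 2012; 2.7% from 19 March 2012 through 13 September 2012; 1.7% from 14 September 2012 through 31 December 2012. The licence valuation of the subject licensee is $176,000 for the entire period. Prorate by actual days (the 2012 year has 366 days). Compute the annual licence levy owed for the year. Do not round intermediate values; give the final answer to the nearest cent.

$3,784.96

1 January – 15 January 2012: 15 days at 2.65% → $176,000 × 2.65% × 15/366 = $191.1475
16 January – 18 March 2012: 63 days at 1.25% → $176,000 × 1.25% × 63/366 = $378.6885
19 March – 13 September 2012: 179 days at 2.7% → $176,000 × 2.7% × 179/366 = $2,324.0656
14 September – 31 December 2012: 109 days at 1.7% → $176,000 × 1.7% × 109/366 = $891.0601
Total = $3,784.9617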